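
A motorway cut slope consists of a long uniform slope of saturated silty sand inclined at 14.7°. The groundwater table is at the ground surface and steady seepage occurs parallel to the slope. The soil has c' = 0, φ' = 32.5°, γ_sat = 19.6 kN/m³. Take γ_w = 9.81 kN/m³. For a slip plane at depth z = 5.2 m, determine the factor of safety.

FS = 1.21

With seepage parallel to the slope and the water table at the surface, the effective normal stress on the slip plane uses the buoyant unit weight γ' = γ_sat − γ_w while the driving shear stress uses γ_sat:
FS = [c' + γ' z cos²β tanφ'] / [γ_sat z sinβ cosβ]
(For c' = 0 this reduces to FS = (γ'/γ_sat)·tanφ'/tanβ.)
γ' = 19.6 − 9.81 = 9.79 kN/m³
Numerator = 0.0 + 9.79·5.2·cos²14.7°·tan32.5° = 0.0 + 9.79·5.2·0.9356·0.6371 = 30.344 kPa
Denominator = 19.6·5.2·sin14.7°·cos14.7° = 19.6·5.2·0.2538·0.9673 = 25.016 kPa
FS = 30.344 / 25.016 = 1.213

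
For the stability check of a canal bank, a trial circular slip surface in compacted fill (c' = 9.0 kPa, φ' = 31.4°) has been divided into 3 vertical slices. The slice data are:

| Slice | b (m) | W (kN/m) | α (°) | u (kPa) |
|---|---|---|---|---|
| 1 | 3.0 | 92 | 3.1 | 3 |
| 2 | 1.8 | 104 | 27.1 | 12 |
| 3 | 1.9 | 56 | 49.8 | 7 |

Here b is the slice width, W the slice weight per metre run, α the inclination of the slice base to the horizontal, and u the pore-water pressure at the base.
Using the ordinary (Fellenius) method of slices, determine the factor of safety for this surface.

FS = 1.82

Ordinary method of slices: FS = Σ[c'·Δl_i + (W_i cosα_i − u_i·Δl_i)·tanφ'] / Σ W_i sinα_i, with Δl_i = b_i / cosα_i.
Slice 1: Δl = 3.0/cos3.1° = 3.004 m; N'_1 = 92·cos3.1° − 3·3.004 = 82.9; c'Δl = 27.04; W sinα = 5.0
Slice 2: Δl = 1.8/cos27.1° = 2.022 m; N'_2 = 104·cos27.1° − 12·2.022 = 68.3; c'Δl = 18.20; W sinα = 47.4
Slice 3: Δl = 1.9/cos49.8° = 2.944 m; N'_3 = 56·cos49.8° − 7·2.944 = 15.5; c'Δl = 26.49; W sinα = 42.8
Σc'Δl = 71.7 kN/m; ΣN' = 166.7 kN/m; ΣW sinα = 95.1 kN/m
Resisting = 71.7 + 166.7·tan31.4° = 71.7 + 101.8 = 173.5 kN/m
FS = 173.5 / 95.1 = 1.824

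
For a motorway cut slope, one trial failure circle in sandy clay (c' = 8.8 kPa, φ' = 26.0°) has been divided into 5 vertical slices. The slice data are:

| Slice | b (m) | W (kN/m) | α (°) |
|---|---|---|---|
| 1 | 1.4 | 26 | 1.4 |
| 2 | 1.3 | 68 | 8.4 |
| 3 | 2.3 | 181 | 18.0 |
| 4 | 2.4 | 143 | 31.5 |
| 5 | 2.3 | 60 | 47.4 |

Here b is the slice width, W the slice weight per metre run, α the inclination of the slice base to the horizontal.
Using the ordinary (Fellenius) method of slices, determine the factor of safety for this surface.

Ordinary method of slices: FS = Σ[c'·Δl_i + (W_i cosα_i)·tanφ'] / Σ W_i sinα_i, with Δl_i = b_i / cosα_i.
Slice 1: Δl = 1.4/cos1.4° = 1.400 m; N'_1 = 26·cos1.4° = 26.0; c'Δl = 12.32; W sinα = 0.6
Slice 2: Δl = 1.3/cos8.4° = 1.314 m; N'_2 = 68·cos8.4° = 67.3; c'Δl = 11.56; W sinα = 9.9
Slice 3: Δl = 2.3/cos18.0° = 2.418 m; N'_3 = 181·cos18.0° = 172.1; c'Δl = 21.28; W sinα = 55.9
Slice 4: Δl = 2.4/cos31.5° = 2.815 m; N'_4 = 143·cos31.5° = 121.9; c'Δl = 24.77; W sinα = 74.7
Slice 5: Δl = 2.3/cos47.4° = 3.398 m; N'_5 = 60·cos47.4° = 40.6; c'Δl = 29.90; W sinα = 44.2
Σc'Δl = 99.8 kN/m; ΣN' = 427.9 kN/m; ΣW sinα = 185.4 kN/m
Resisting = 99.8 + 427.9·tan26.0° = 99.8 + 208.7 = 308.6 kN/m
FS = 308.6 / 185.4 = 1.664

FS = 1.66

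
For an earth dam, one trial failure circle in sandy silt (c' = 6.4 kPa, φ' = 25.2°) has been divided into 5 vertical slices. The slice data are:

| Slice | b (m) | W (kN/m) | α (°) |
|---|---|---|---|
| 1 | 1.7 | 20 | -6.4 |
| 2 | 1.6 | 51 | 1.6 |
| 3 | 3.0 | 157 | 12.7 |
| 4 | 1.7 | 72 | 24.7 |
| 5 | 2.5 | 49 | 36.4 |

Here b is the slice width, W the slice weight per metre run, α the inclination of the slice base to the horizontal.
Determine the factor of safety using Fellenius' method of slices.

Ordinary method of slices: FS = Σ[c'·Δl_i + (W_i cosα_i)·tanφ'] / Σ W_i sinα_i, with Δl_i = b_i / cosα_i.
Slice 1: Δl = 1.7/cos(-6.4°) = 1.711 m; N'_1 = 20·cos(-6.4°) = 19.9; c'Δl = 10.95; W sinα = -2.2
Slice 2: Δl = 1.6/cos1.6° = 1.601 m; N'_2 = 51·cos1.6° = 51.0; c'Δl = 10.24; W sinα = 1.4
Slice 3: Δl = 3.0/cos12.7° = 3.075 m; N'_3 = 157·cos12.7° = 153.2; c'Δl = 19.68; W sinα = 34.5
Slice 4: Δl = 1.7/cos24.7° = 1.871 m; N'_4 = 72·cos24.7° = 65.4; c'Δl = 11.98; W sinα = 30.1
Slice 5: Δl = 2.5/cos36.4° = 3.106 m; N'_5 = 49·cos36.4° = 39.4; c'Δl = 19.88; W sinα = 29.1
Σc'Δl = 72.7 kN/m; ΣN' = 328.9 kN/m; ΣW sinα = 92.9 kN/m
Resisting = 72.7 + 328.9·tan25.2° = 72.7 + 154.8 = 227.5 kN/m
FS = 227.5 / 92.9 = 2.449

FS = 2.45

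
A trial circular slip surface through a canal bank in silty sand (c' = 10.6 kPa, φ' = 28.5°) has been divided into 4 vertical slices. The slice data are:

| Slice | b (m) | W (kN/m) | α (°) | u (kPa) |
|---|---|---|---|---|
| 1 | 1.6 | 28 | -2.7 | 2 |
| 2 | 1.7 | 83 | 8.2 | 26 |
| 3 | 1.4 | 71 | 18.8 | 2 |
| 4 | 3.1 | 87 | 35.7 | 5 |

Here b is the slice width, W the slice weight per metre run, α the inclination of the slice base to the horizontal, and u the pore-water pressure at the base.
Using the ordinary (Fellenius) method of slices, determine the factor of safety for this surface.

FS = 2.23

Ordinary method of slices: FS = Σ[c'·Δl_i + (W_i cosα_i − u_i·Δl_i)·tanφ'] / Σ W_i sinα_i, with Δl_i = b_i / cosα_i.
Slice 1: Δl = 1.6/cos(-2.7°) = 1.602 m; N'_1 = 28·cos(-2.7°) − 2·1.602 = 24.8; c'Δl = 16.98; W sinα = -1.3
Slice 2: Δl = 1.7/cos8.2° = 1.718 m; N'_2 = 83·cos8.2° − 26·1.718 = 37.5; c'Δl = 18.21; W sinα = 11.8
Slice 3: Δl = 1.4/cos18.8° = 1.479 m; N'_3 = 71·cos18.8° − 2·1.479 = 64.3; c'Δl = 15.68; W sinα = 22.9
Slice 4: Δl = 3.1/cos35.7° = 3.817 m; N'_4 = 87·cos35.7° − 5·3.817 = 51.6; c'Δl = 40.46; W sinα = 50.8
Σc'Δl = 91.3 kN/m; ΣN' = 178.1 kN/m; ΣW sinα = 84.2 kN/m
Resisting = 91.3 + 178.1·tan28.5° = 91.3 + 96.7 = 188.0 kN/m
FS = 188.0 / 84.2 = 2.234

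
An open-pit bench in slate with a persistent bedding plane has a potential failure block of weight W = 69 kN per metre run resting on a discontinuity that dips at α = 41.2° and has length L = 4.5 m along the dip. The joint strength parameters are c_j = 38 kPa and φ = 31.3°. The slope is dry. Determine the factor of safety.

Resolving the block weight along and normal to the plane and applying the Mohr–Coulomb strength on the joint:
N' = W cosα = 69·cos41.2° = 51.9 kN/m
Driving force T = W sinα = 69·sin41.2° = 45.4 kN/m
Resisting force R = c_j·L + N'·tanφ = 38·4.5 + 51.9·tan31.3° = 171.0 + 31.6 = 202.6 kN/m
FS = R / T = 202.6 / 45.4 = 4.457

FS = 4.46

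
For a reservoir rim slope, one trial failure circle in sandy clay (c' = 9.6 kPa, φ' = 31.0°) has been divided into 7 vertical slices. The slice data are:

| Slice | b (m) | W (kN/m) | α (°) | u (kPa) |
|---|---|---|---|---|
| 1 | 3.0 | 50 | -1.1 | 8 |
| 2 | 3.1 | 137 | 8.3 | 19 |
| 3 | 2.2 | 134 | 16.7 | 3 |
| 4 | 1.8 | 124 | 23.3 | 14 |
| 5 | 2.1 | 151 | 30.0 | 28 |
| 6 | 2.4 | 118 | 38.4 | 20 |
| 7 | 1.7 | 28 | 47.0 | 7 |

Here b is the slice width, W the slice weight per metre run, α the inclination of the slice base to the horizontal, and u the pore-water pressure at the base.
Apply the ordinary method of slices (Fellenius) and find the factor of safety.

Ordinary method of slices: FS = Σ[c'·Δl_i + (W_i cosα_i − u_i·Δl_i)·tanφ'] / Σ W_i sinα_i, with Δl_i = b_i / cosα_i.
Slice 1: Δl = 3.0/cos(-1.1°) = 3.001 m; N'_1 = 50·cos(-1.1°) − 8·3.001 = 26.0; c'Δl = 28.81; W sinα = -1.0
Slice 2: Δl = 3.1/cos8.3° = 3.133 m; N'_2 = 137·cos8.3° − 19·3.133 = 76.0; c'Δl = 30.08; W sinα = 19.8
Slice 3: Δl = 2.2/cos16.7° = 2.297 m; N'_3 = 134·cos16.7° − 3·2.297 = 121.5; c'Δl = 22.05; W sinα = 38.5
Slice 4: Δl = 1.8/cos23.3° = 1.960 m; N'_4 = 124·cos23.3° − 14·1.960 = 86.4; c'Δl = 18.81; W sinα = 49.0
Slice 5: Δl = 2.1/cos30.0° = 2.425 m; N'_5 = 151·cos30.0° − 28·2.425 = 62.9; c'Δl = 23.28; W sinα = 75.5
Slice 6: Δl = 2.4/cos38.4° = 3.062 m; N'_6 = 118·cos38.4° − 20·3.062 = 31.2; c'Δl = 29.40; W sinα = 73.3
Slice 7: Δl = 1.7/cos47.0° = 2.493 m; N'_7 = 28·cos47.0° − 7·2.493 = 1.6; c'Δl = 23.93; W sinα = 20.5
Σc'Δl = 176.4 kN/m; ΣN' = 405.7 kN/m; ΣW sinα = 275.6 kN/m
Resisting = 176.4 + 405.7·tan31.0° = 176.4 + 243.8 = 420.1 kN/m
FS = 420.1 / 275.6 = 1.524

FS = 1.52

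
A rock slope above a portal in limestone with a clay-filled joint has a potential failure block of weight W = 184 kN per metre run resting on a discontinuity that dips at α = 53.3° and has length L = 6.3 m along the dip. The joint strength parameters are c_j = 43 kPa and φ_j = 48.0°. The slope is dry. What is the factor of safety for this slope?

FS = 2.66

Resolving the block weight along and normal to the plane and applying the Mohr–Coulomb strength on the joint:
N' = W cosα = 184·cos53.3° = 110.0 kN/m
Driving force T = W sinα = 184·sin53.3° = 147.5 kN/m
Resisting force R = c_j·L + N'·tanφ_j = 43·6.3 + 110.0·tan48.0° = 270.9 + 122.1 = 393.0 kN/m
FS = R / T = 393.0 / 147.5 = 2.664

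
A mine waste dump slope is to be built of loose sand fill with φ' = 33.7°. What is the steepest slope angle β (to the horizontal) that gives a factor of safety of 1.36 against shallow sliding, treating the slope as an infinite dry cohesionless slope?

β = 26.1°

For an infinite dry cohesionless slope FS = tanφ'/tanβ, so tanβ = tanφ' / FS.
tanβ = tan33.7° / 1.36 = 0.6669 / 1.36 = 0.4904
β = arctan(0.4904) = 26.12°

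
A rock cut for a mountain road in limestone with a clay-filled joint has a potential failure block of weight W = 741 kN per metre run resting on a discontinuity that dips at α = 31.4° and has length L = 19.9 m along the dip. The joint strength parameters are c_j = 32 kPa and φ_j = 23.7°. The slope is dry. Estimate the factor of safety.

FS = 2.37

Resolving the block weight along and normal to the plane and applying the Mohr–Coulomb strength on the joint:
N' = W cosα = 741·cos31.4° = 632.5 kN/m
Driving force T = W sinα = 741·sin31.4° = 386.1 kN/m
Resisting force R = c_j·L + N'·tanφ_j = 32·19.9 + 632.5·tan23.7° = 636.8 + 277.6 = 914.4 kN/m
FS = R / T = 914.4 / 386.1 = 2.369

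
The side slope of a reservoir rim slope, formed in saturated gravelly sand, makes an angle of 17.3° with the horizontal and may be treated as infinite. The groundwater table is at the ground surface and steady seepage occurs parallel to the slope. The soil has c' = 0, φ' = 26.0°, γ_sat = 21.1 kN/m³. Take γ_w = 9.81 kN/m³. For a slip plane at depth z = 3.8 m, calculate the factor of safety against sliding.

With seepage parallel to the slope and the water table at the surface, the effective normal stress on the slip plane uses the buoyant unit weight γ' = γ_sat − γ_w while the driving shear stress uses γ_sat:
FS = [c' + γ' z cos²β tanφ'] / [γ_sat z sinβ cosβ]
(For c' = 0 this reduces to FS = (γ'/γ_sat)·tanφ'/tanβ.)
γ' = 21.1 − 9.81 = 11.29 kN/m³
Numerator = 0.0 + 11.29·3.8·cos²17.3°·tan26.0° = 0.0 + 11.29·3.8·0.9116·0.4877 = 19.074 kPa
Denominator = 21.1·3.8·sin17.3°·cos17.3° = 21.1·3.8·0.2974·0.9548 = 22.765 kPa
FS = 19.074 / 22.765 = 0.838

FS = 0.84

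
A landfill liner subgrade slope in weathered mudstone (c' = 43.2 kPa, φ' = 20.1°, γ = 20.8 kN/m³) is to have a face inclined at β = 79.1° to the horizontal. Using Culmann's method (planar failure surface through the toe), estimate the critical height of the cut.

Culmann's analysis gives the critical failure plane at α_cr = (β + φ')/2 = (79.1 + 20.1)/2 = 49.6°, and the critical height
H_c = (4c'/γ) · sinβ cosφ' / [1 − cos(β − φ')]
    = (4·43.2/20.8) · sin79.1°·cos20.1° / [1 − cos(59.0°)]
    = 8.308 · 0.9820·0.9391 / [1 − 0.5150]
    = 8.308 · 0.9222 / 0.4850
    = 15.80 m

H_c = 15.80 m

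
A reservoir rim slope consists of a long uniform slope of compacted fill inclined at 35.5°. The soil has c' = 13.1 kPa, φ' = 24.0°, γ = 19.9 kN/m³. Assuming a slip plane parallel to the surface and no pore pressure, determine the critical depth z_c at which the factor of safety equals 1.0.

z_c = 3.71 m

Setting FS = 1.00 in FS = [c' + γz cos²β tanφ'] / [γz sinβ cosβ] and solving for z:
z = c' / [γ cosβ (FS·sinβ − cosβ·tanφ')]
  = 13.1 / [19.9·cos35.5°·(1.00·sin35.5° − cos35.5°·tan24.0°)]
  = 13.1 / [19.9·0.8141·(1.00·0.5807 − 0.8141·0.4452)]
  = 13.1 / 3.5356 = 3.705 m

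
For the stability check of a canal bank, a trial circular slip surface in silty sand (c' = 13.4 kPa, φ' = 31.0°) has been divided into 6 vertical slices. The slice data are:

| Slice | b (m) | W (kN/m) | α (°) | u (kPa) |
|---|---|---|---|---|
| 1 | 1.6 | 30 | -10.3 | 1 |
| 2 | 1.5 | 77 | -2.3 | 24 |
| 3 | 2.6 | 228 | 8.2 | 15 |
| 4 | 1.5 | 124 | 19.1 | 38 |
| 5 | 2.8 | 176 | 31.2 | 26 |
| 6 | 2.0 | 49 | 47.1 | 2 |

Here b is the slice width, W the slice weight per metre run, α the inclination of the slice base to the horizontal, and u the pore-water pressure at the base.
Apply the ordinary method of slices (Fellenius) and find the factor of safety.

Ordinary method of slices: FS = Σ[c'·Δl_i + (W_i cosα_i − u_i·Δl_i)·tanφ'] / Σ W_i sinα_i, with Δl_i = b_i / cosα_i.
Slice 1: Δl = 1.6/cos(-10.3°) = 1.626 m; N'_1 = 30·cos(-10.3°) − 1·1.626 = 27.9; c'Δl = 21.79; W sinα = -5.4
Slice 2: Δl = 1.5/cos(-2.3°) = 1.501 m; N'_2 = 77·cos(-2.3°) − 24·1.501 = 40.9; c'Δl = 20.12; W sinα = -3.1
Slice 3: Δl = 2.6/cos8.2° = 2.627 m; N'_3 = 228·cos8.2° − 15·2.627 = 186.3; c'Δl = 35.20; W sinα = 32.5
Slice 4: Δl = 1.5/cos19.1° = 1.587 m; N'_4 = 124·cos19.1° − 38·1.587 = 56.9; c'Δl = 21.27; W sinα = 40.6
Slice 5: Δl = 2.8/cos31.2° = 3.273 m; N'_5 = 176·cos31.2° − 26·3.273 = 65.4; c'Δl = 43.86; W sinα = 91.2
Slice 6: Δl = 2.0/cos47.1° = 2.938 m; N'_6 = 49·cos47.1° − 2·2.938 = 27.5; c'Δl = 39.37; W sinα = 35.9
Σc'Δl = 181.6 kN/m; ΣN' = 404.8 kN/m; ΣW sinα = 191.7 kN/m
Resisting = 181.6 + 404.8·tan31.0° = 181.6 + 243.2 = 424.9 kN/m
FS = 424.9 / 191.7 = 2.216

FS = 2.22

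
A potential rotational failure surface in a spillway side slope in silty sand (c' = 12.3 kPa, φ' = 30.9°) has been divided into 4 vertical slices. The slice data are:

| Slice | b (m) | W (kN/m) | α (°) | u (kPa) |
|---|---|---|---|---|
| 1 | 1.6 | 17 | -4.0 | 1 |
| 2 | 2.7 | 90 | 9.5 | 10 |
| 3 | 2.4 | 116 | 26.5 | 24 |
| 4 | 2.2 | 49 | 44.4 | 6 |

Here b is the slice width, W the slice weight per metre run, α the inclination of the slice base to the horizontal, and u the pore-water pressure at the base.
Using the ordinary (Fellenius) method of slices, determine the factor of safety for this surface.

Ordinary method of slices: FS = Σ[c'·Δl_i + (W_i cosα_i − u_i·Δl_i)·tanφ'] / Σ W_i sinα_i, with Δl_i = b_i / cosα_i.
Slice 1: Δl = 1.6/cos(-4.0°) = 1.604 m; N'_1 = 17·cos(-4.0°) − 1·1.604 = 15.4; c'Δl = 19.73; W sinα = -1.2
Slice 2: Δl = 2.7/cos9.5° = 2.738 m; N'_2 = 90·cos9.5° − 10·2.738 = 61.4; c'Δl = 33.67; W sinα = 14.9
Slice 3: Δl = 2.4/cos26.5° = 2.682 m; N'_3 = 116·cos26.5° − 24·2.682 = 39.5; c'Δl = 32.99; W sinα = 51.8
Slice 4: Δl = 2.2/cos44.4° = 3.079 m; N'_4 = 49·cos44.4° − 6·3.079 = 16.5; c'Δl = 37.87; W sinα = 34.3
Σc'Δl = 124.3 kN/m; ΣN' = 132.7 kN/m; ΣW sinα = 99.7 kN/m
Resisting = 124.3 + 132.7·tan30.9° = 124.3 + 79.4 = 203.7 kN/m
FS = 203.7 / 99.7 = 2.043

FS = 2.04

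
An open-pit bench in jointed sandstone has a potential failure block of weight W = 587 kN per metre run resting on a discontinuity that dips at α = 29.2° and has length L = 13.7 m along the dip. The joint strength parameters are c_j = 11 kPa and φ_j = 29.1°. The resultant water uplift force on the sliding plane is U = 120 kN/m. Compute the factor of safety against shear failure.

FS = 1.29

Resolving the block weight along and normal to the plane and applying the Mohr–Coulomb strength on the joint:
N' = W cosα − U = 587·cos29.2° − 120 = 392.4 kN/m
Driving force T = W sinα = 587·sin29.2° = 286.4 kN/m
Resisting force R = c_j·L + N'·tanφ_j = 11·13.7 + 392.4·tan29.1° = 150.7 + 218.4 = 369.1 kN/m
FS = R / T = 369.1 / 286.4 = 1.289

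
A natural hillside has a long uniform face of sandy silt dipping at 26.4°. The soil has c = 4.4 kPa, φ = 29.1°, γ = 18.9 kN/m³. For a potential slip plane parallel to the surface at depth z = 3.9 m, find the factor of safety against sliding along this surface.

For an infinite slope with a slip plane parallel to the surface (no pore pressure): FS = [c + γz cos²β tanφ] / [γz sinβ cosβ].
γz = 18.9·3.9 = 73.71 kN/m²
Numerator = 4.4 + 73.71·cos²26.4°·tan29.1° = 4.4 + 73.71·0.8023·0.5566 = 37.316 kPa
Denominator = 73.71·sin26.4°·cos26.4° = 73.71·0.4446·0.8957 = 29.356 kPa
FS = 37.316 / 29.356 = 1.271

FS = 1.27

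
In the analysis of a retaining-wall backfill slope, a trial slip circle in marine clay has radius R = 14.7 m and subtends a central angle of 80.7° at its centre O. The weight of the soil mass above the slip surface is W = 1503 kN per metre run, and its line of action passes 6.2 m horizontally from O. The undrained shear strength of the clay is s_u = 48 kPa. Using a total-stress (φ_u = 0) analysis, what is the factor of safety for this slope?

FS = 1.57

Taking moments about the centre O, the resisting moment is provided by the undrained shear strength acting along the arc:
Arc length L_a = R·θ = 14.7·(80.7°·π/180) = 14.7·1.4085 = 20.70 m
M_R = s_u·L_a·R = 48·20.70·14.7 = 14609.2 kN·m/m
M_D = W·d = 1503·6.2 = 9318.6 kN·m/m
FS = M_R / M_D = 14609.2 / 9318.6 = 1.568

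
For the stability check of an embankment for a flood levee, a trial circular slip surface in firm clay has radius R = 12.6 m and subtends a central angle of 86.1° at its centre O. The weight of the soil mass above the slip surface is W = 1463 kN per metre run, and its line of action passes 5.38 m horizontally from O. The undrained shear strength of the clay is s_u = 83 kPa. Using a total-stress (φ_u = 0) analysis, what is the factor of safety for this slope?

FS = 2.52

Taking moments about the centre O, the resisting moment is provided by the undrained shear strength acting along the arc:
Arc length L_a = R·θ = 12.6·(86.1°·π/180) = 12.6·1.5027 = 18.93 m
M_R = s_u·L_a·R = 83·18.93·12.6 = 19801.6 kN·m/m
M_D = W·d = 1463·5.38 = 7870.9 kN·m/m
FS = M_R / M_D = 19801.6 / 7870.9 = 2.516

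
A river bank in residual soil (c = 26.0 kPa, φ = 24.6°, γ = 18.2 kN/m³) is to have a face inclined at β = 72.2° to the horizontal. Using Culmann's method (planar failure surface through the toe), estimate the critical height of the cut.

Culmann's analysis gives the critical failure plane at α_cr = (β + φ)/2 = (72.2 + 24.6)/2 = 48.4°, and the critical height
H_c = (4c/γ) · sinβ cosφ / [1 − cos(β − φ)]
    = (4·26.0/18.2) · sin72.2°·cos24.6° / [1 − cos(47.6°)]
    = 5.714 · 0.9521·0.9092 / [1 − 0.6743]
    = 5.714 · 0.8657 / 0.3257
    = 15.19 m

H_c = 15.19 m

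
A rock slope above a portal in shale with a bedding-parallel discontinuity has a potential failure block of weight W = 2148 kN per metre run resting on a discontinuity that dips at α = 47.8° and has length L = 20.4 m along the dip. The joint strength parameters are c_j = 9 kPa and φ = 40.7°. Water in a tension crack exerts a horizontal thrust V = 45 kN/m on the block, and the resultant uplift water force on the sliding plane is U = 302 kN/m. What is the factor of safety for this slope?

FS = 0.70

Resolving the block weight along and normal to the plane and applying the Mohr–Coulomb strength on the joint:
N' = W cosα − U − V sinα = 2148·cos47.8° − 302 − 45·sin47.8° = 1107.5 kN/m
Driving force T = W sinα + V cosα = 2148·sin47.8° + 45·cos47.8° = 1621.5 kN/m
Resisting force R = c_j·L + N'·tanφ = 9·20.4 + 1107.5·tan40.7° = 183.6 + 952.6 = 1136.2 kN/m
FS = R / T = 1136.2 / 1621.5 = 0.701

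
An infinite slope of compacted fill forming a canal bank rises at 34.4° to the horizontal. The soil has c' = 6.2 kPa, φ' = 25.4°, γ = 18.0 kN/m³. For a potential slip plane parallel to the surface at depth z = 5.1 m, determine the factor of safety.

For an infinite slope with a slip plane parallel to the surface (no pore pressure): FS = [c' + γz cos²β tanφ'] / [γz sinβ cosβ].
γz = 18.0·5.1 = 91.80 kN/m²
Numerator = 6.2 + 91.80·cos²34.4°·tan25.4° = 6.2 + 91.80·0.6808·0.4748 = 35.877 kPa
Denominator = 91.80·sin34.4°·cos34.4° = 91.80·0.5650·0.8251 = 42.794 kPa
FS = 35.877 / 42.794 = 0.838

FS = 0.84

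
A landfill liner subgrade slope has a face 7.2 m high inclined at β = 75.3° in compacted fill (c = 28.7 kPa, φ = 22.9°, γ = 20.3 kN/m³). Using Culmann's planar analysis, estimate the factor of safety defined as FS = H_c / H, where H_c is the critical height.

FS = 1.80

H_c = (4c/γ) · sinβ cosφ / [1 − cos(β − φ)]
    = (4·28.7/20.3) · sin75.3°·cos22.9° / [1 − cos52.4°]
    = 5.655 · 0.8910 / 0.3899 = 12.93 m
FS = H_c / H = 12.93 / 7.2 = 1.795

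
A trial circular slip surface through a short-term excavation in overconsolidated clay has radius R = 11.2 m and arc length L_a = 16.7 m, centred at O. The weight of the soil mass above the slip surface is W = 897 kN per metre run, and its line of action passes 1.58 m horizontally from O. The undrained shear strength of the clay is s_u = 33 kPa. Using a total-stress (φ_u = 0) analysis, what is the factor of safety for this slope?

FS = 4.36

Taking moments about the centre O, the resisting moment is provided by the undrained shear strength acting along the arc:
M_R = s_u·L_a·R = 33·16.70·11.2 = 6172.3 kN·m/m
M_D = W·d = 897·1.58 = 1417.3 kN·m/m
FS = M_R / M_D = 6172.3 / 1417.3 = 4.355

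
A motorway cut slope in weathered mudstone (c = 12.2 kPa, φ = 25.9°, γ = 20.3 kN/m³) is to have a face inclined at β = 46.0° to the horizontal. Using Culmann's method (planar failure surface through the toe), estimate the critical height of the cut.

Culmann's analysis gives the critical failure plane at α_cr = (β + φ)/2 = (46.0 + 25.9)/2 = 36.0°, and the critical height
H_c = (4c/γ) · sinβ cosφ / [1 − cos(β − φ)]
    = (4·12.2/20.3) · sin46.0°·cos25.9° / [1 − cos(20.1°)]
    = 2.404 · 0.7193·0.8996 / [1 − 0.9391]
    = 2.404 · 0.6471 / 0.0609
    = 25.54 m

H_c = 25.54 m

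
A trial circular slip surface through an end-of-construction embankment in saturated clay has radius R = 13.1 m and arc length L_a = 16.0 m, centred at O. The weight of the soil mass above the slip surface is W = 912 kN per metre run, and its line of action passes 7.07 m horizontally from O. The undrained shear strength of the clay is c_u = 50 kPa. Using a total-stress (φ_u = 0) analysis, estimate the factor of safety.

Taking moments about the centre O, the resisting moment is provided by the undrained shear strength acting along the arc:
M_R = c_u·L_a·R = 50·16.00·13.1 = 10480.0 kN·m/m
M_D = W·d = 912·7.07 = 6447.8 kN·m/m
FS = M_R / M_D = 10480.0 / 6447.8 = 1.625

FS = 1.63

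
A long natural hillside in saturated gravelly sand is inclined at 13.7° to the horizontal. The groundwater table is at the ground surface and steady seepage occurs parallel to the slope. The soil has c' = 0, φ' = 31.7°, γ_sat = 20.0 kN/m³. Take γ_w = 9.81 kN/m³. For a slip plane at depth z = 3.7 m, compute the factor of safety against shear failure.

FS = 1.29

With seepage parallel to the slope and the water table at the surface, the effective normal stress on the slip plane uses the buoyant unit weight γ' = γ_sat − γ_w while the driving shear stress uses γ_sat:
FS = [c' + γ' z cos²β tanφ'] / [γ_sat z sinβ cosβ]
(For c' = 0 this reduces to FS = (γ'/γ_sat)·tanφ'/tanβ.)
γ' = 20.0 − 9.81 = 10.19 kN/m³
Numerator = 0.0 + 10.19·3.7·cos²13.7°·tan31.7° = 0.0 + 10.19·3.7·0.9439·0.6176 = 21.980 kPa
Denominator = 20.0·3.7·sin13.7°·cos13.7° = 20.0·3.7·0.2368·0.9715 = 17.027 kPa
FS = 21.980 / 17.027 = 1.291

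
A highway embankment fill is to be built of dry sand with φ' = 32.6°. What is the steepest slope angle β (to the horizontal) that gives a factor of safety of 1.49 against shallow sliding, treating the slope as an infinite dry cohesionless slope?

For an infinite dry cohesionless slope FS = tanφ'/tanβ, so tanβ = tanφ' / FS.
tanβ = tan32.6° / 1.49 = 0.6395 / 1.49 = 0.4292
β = arctan(0.4292) = 23.23°

β = 23.2°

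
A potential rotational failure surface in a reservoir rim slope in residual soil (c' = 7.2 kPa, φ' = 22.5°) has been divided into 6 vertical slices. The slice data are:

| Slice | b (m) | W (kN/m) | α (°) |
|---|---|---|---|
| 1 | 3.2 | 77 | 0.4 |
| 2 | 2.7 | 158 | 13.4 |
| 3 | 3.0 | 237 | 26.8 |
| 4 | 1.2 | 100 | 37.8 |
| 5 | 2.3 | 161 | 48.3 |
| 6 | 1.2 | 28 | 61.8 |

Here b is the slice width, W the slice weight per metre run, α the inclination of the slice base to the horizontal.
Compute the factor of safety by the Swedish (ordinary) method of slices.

FS = 1.11

Ordinary method of slices: FS = Σ[c'·Δl_i + (W_i cosα_i)·tanφ'] / Σ W_i sinα_i, with Δl_i = b_i / cosα_i.
Slice 1: Δl = 3.2/cos0.4° = 3.200 m; N'_1 = 77·cos0.4° = 77.0; c'Δl = 23.04; W sinα = 0.5
Slice 2: Δl = 2.7/cos13.4° = 2.776 m; N'_2 = 158·cos13.4° = 153.7; c'Δl = 19.98; W sinα = 36.6
Slice 3: Δl = 3.0/cos26.8° = 3.361 m; N'_3 = 237·cos26.8° = 211.5; c'Δl = 24.20; W sinα = 106.9
Slice 4: Δl = 1.2/cos37.8° = 1.519 m; N'_4 = 100·cos37.8° = 79.0; c'Δl = 10.93; W sinα = 61.3
Slice 5: Δl = 2.3/cos48.3° = 3.457 m; N'_5 = 161·cos48.3° = 107.1; c'Δl = 24.89; W sinα = 120.2
Slice 6: Δl = 1.2/cos61.8° = 2.539 m; N'_6 = 28·cos61.8° = 13.2; c'Δl = 18.28; W sinα = 24.7
Σc'Δl = 121.3 kN/m; ΣN' = 641.6 kN/m; ΣW sinα = 350.2 kN/m
Resisting = 121.3 + 641.6·tan22.5° = 121.3 + 265.8 = 387.1 kN/m
FS = 387.1 / 350.2 = 1.105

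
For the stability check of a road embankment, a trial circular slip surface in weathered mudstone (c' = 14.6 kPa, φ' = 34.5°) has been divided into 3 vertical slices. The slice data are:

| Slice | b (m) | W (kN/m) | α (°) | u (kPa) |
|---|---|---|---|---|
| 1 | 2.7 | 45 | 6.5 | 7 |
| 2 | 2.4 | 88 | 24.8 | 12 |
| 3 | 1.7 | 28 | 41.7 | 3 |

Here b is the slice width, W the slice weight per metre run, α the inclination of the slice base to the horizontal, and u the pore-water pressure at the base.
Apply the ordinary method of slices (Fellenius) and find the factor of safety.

Ordinary method of slices: FS = Σ[c'·Δl_i + (W_i cosα_i − u_i·Δl_i)·tanφ'] / Σ W_i sinα_i, with Δl_i = b_i / cosα_i.
Slice 1: Δl = 2.7/cos6.5° = 2.717 m; N'_1 = 45·cos6.5° − 7·2.717 = 25.7; c'Δl = 39.68; W sinα = 5.1
Slice 2: Δl = 2.4/cos24.8° = 2.644 m; N'_2 = 88·cos24.8° − 12·2.644 = 48.2; c'Δl = 38.60; W sinα = 36.9
Slice 3: Δl = 1.7/cos41.7° = 2.277 m; N'_3 = 28·cos41.7° − 3·2.277 = 14.1; c'Δl = 33.24; W sinα = 18.6
Σc'Δl = 111.5 kN/m; ΣN' = 87.9 kN/m; ΣW sinα = 60.6 kN/m
Resisting = 111.5 + 87.9·tan34.5° = 111.5 + 60.4 = 171.9 kN/m
FS = 171.9 / 60.6 = 2.836

FS = 2.84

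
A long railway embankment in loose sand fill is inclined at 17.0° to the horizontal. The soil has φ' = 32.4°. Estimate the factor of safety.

For a dry cohesionless infinite slope the factor of safety is FS = tanφ' / tanβ.
FS = tan32.4° / tan17.0° = 0.6346 / 0.3057 = 2.076

FS = 2.08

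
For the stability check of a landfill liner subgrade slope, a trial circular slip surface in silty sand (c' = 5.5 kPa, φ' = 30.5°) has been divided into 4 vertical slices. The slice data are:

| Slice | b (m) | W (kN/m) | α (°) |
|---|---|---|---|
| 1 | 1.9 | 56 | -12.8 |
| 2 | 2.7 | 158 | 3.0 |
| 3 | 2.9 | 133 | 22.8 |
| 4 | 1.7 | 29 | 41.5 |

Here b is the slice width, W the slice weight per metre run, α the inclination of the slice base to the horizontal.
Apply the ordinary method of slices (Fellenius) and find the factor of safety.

Ordinary method of slices: FS = Σ[c'·Δl_i + (W_i cosα_i)·tanφ'] / Σ W_i sinα_i, with Δl_i = b_i / cosα_i.
Slice 1: Δl = 1.9/cos(-12.8°) = 1.948 m; N'_1 = 56·cos(-12.8°) = 54.6; c'Δl = 10.72; W sinα = -12.4
Slice 2: Δl = 2.7/cos3.0° = 2.704 m; N'_2 = 158·cos3.0° = 157.8; c'Δl = 14.87; W sinα = 8.3
Slice 3: Δl = 2.9/cos22.8° = 3.146 m; N'_3 = 133·cos22.8° = 122.6; c'Δl = 17.30; W sinα = 51.5
Slice 4: Δl = 1.7/cos41.5° = 2.270 m; N'_4 = 29·cos41.5° = 21.7; c'Δl = 12.48; W sinα = 19.2
Σc'Δl = 55.4 kN/m; ΣN' = 356.7 kN/m; ΣW sinα = 66.6 kN/m
Resisting = 55.4 + 356.7·tan30.5° = 55.4 + 210.1 = 265.5 kN/m
FS = 265.5 / 66.6 = 3.985

FS = 3.99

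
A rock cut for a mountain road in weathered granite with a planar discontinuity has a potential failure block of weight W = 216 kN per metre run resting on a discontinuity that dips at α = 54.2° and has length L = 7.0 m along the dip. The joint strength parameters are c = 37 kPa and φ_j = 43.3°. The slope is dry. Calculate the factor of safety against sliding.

Resolving the block weight along and normal to the plane and applying the Mohr–Coulomb strength on the joint:
N' = W cosα = 216·cos54.2° = 126.4 kN/m
Driving force T = W sinα = 216·sin54.2° = 175.2 kN/m
Resisting force R = c·L + N'·tanφ_j = 37·7.0 + 126.4·tan43.3° = 259.0 + 119.1 = 378.1 kN/m
FS = R / T = 378.1 / 175.2 = 2.158

FS = 2.16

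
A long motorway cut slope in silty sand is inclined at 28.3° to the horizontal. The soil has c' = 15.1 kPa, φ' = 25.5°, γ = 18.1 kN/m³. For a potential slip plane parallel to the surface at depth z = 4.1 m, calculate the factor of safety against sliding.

For an infinite slope with a slip plane parallel to the surface (no pore pressure): FS = [c' + γz cos²β tanφ'] / [γz sinβ cosβ].
γz = 18.1·4.1 = 74.21 kN/m²
Numerator = 15.1 + 74.21·cos²28.3°·tan25.5° = 15.1 + 74.21·0.7752·0.4770 = 42.541 kPa
Denominator = 74.21·sin28.3°·cos28.3° = 74.21·0.4741·0.8805 = 30.977 kPa
FS = 42.541 / 30.977 = 1.373

FS = 1.37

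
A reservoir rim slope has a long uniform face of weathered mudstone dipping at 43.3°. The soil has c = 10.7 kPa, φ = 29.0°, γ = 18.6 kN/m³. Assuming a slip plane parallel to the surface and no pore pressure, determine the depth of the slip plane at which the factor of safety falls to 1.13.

z = 2.13 m

Setting FS = 1.13 in FS = [c + γz cos²β tanφ] / [γz sinβ cosβ] and solving for z:
z = c / [γ cosβ (FS·sinβ − cosβ·tanφ)]
  = 10.7 / [18.6·cos43.3°·(1.13·sin43.3° − cos43.3°·tan29.0°)]
  = 10.7 / [18.6·0.7278·(1.13·0.6858 − 0.7278·0.5543)]
  = 10.7 / 5.0297 = 2.127 m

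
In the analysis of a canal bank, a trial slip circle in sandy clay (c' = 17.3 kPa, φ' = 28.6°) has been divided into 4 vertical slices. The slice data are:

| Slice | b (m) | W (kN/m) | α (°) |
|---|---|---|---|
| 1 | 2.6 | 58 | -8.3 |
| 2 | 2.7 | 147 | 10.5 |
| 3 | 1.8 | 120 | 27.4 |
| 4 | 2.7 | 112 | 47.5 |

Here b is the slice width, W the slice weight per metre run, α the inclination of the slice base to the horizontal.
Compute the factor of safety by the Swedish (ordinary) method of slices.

FS = 2.60

Ordinary method of slices: FS = Σ[c'·Δl_i + (W_i cosα_i)·tanφ'] / Σ W_i sinα_i, with Δl_i = b_i / cosα_i.
Slice 1: Δl = 2.6/cos(-8.3°) = 2.628 m; N'_1 = 58·cos(-8.3°) = 57.4; c'Δl = 45.46; W sinα = -8.4
Slice 2: Δl = 2.7/cos10.5° = 2.746 m; N'_2 = 147·cos10.5° = 144.5; c'Δl = 47.51; W sinα = 26.8
Slice 3: Δl = 1.8/cos27.4° = 2.027 m; N'_3 = 120·cos27.4° = 106.5; c'Δl = 35.07; W sinα = 55.2
Slice 4: Δl = 2.7/cos47.5° = 3.997 m; N'_4 = 112·cos47.5° = 75.7; c'Δl = 69.14; W sinα = 82.6
Σc'Δl = 197.2 kN/m; ΣN' = 384.1 kN/m; ΣW sinα = 156.2 kN/m
Resisting = 197.2 + 384.1·tan28.6° = 197.2 + 209.4 = 406.6 kN/m
FS = 406.6 / 156.2 = 2.603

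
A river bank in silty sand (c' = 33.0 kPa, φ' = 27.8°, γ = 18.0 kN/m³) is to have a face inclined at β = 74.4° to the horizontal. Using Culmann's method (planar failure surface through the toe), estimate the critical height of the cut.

Culmann's analysis gives the critical failure plane at α_cr = (β + φ')/2 = (74.4 + 27.8)/2 = 51.1°, and the critical height
H_c = (4c'/γ) · sinβ cosφ' / [1 − cos(β − φ')]
    = (4·33.0/18.0) · sin74.4°·cos27.8° / [1 − cos(46.6°)]
    = 7.333 · 0.9632·0.8846 / [1 − 0.6871]
    = 7.333 · 0.8520 / 0.3129
    = 19.97 m

H_c = 19.97 m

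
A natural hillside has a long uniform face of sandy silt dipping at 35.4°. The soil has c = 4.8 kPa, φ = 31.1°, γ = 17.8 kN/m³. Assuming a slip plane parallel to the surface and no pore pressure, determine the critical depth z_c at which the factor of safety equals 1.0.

Setting FS = 1.00 in FS = [c + γz cos²β tanφ] / [γz sinβ cosβ] and solving for z:
z = c / [γ cosβ (FS·sinβ − cosβ·tanφ)]
  = 4.8 / [17.8·cos35.4°·(1.00·sin35.4° − cos35.4°·tan31.1°)]
  = 4.8 / [17.8·0.8151·(1.00·0.5793 − 0.8151·0.6032)]
  = 4.8 / 1.2705 = 3.778 m

z_c = 3.78 m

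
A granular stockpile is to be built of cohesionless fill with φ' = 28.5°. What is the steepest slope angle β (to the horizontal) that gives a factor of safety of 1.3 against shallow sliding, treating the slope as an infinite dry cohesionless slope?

For an infinite dry cohesionless slope FS = tanφ'/tanβ, so tanβ = tanφ' / FS.
tanβ = tan28.5° / 1.3 = 0.5430 / 1.3 = 0.4177
β = arctan(0.4177) = 22.67°

β = 22.7°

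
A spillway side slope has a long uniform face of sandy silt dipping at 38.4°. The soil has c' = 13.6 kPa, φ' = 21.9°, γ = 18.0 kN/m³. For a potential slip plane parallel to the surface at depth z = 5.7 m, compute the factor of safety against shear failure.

FS = 0.78

For an infinite slope with a slip plane parallel to the surface (no pore pressure): FS = [c' + γz cos²β tanφ'] / [γz sinβ cosβ].
γz = 18.0·5.7 = 102.60 kN/m²
Numerator = 13.6 + 102.60·cos²38.4°·tan21.9° = 13.6 + 102.60·0.6142·0.4020 = 38.932 kPa
Denominator = 102.60·sin38.4°·cos38.4° = 102.60·0.6211·0.7837 = 49.945 kPa
FS = 38.932 / 49.945 = 0.779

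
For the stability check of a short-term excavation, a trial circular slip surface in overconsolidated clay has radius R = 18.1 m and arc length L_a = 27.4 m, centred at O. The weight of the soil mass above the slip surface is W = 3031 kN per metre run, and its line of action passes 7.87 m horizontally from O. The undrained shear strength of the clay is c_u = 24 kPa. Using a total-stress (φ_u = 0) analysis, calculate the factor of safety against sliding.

Taking moments about the centre O, the resisting moment is provided by the undrained shear strength acting along the arc:
M_R = c_u·L_a·R = 24·27.40·18.1 = 11902.6 kN·m/m
M_D = W·d = 3031·7.87 = 23854.0 kN·m/m
FS = M_R / M_D = 11902.6 / 23854.0 = 0.499

FS = 0.50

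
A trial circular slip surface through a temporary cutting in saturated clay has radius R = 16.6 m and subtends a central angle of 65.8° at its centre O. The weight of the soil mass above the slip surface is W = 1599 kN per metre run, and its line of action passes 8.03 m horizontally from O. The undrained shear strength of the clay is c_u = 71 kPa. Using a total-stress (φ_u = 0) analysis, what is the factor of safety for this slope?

FS = 1.75

Taking moments about the centre O, the resisting moment is provided by the undrained shear strength acting along the arc:
Arc length L_a = R·θ = 16.6·(65.8°·π/180) = 16.6·1.1484 = 19.06 m
M_R = c_u·L_a·R = 71·19.06·16.6 = 22468.7 kN·m/m
M_D = W·d = 1599·8.03 = 12840.0 kN·m/m
FS = M_R / M_D = 22468.7 / 12840.0 = 1.750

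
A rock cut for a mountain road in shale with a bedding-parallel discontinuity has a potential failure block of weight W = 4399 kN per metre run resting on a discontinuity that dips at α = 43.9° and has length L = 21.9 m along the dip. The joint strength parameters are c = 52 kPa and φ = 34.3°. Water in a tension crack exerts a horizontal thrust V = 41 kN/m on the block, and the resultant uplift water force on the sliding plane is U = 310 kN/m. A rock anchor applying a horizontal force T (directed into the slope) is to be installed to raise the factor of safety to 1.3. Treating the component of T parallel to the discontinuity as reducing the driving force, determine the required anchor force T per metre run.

T = 662 kN/m

Resolving forces along and normal to the sliding plane, with the horizontal anchor force T adding T·sinα to the effective normal force and T·cosα acting up the plane against the driving force:
FS = [cL + (W cosα − U − V sinα + T sinα) tanφ] / [W sinα + V cosα − T cosα]
Without the anchor: N' = 2831.3 kN/m, driving T_d = 3079.8 kN/m, resisting R = 52·21.9 + 2831.3·tan34.3° = 3070.2 kN/m, FS = 1.00.
Setting FS = 1.3 and solving for T:
1.3·(3079.8 − T cos43.9°) = 3070.2 + T sin43.9°·tan34.3°
T·(sin43.9°·tan34.3° + 1.3·cos43.9°) = 1.3·3079.8 − 3070.2
T·(0.6934·0.6822 + 1.3·0.7206) = 4003.8 − 3070.2 = 933.6
T·1.4097 = 933.6
T = 662.3 kN/m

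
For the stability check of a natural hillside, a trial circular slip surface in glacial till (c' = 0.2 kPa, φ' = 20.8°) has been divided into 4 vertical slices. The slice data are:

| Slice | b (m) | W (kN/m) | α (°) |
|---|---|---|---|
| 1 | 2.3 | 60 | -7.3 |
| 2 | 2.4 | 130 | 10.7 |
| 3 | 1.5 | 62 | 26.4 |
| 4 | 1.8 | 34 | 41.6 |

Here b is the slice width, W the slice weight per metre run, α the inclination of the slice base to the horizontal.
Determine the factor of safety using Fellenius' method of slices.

FS = 1.56

Ordinary method of slices: FS = Σ[c'·Δl_i + (W_i cosα_i)·tanφ'] / Σ W_i sinα_i, with Δl_i = b_i / cosα_i.
Slice 1: Δl = 2.3/cos(-7.3°) = 2.319 m; N'_1 = 60·cos(-7.3°) = 59.5; c'Δl = 0.46; W sinα = -7.6
Slice 2: Δl = 2.4/cos10.7° = 2.442 m; N'_2 = 130·cos10.7° = 127.7; c'Δl = 0.49; W sinα = 24.1
Slice 3: Δl = 1.5/cos26.4° = 1.675 m; N'_3 = 62·cos26.4° = 55.5; c'Δl = 0.33; W sinα = 27.6
Slice 4: Δl = 1.8/cos41.6° = 2.407 m; N'_4 = 34·cos41.6° = 25.4; c'Δl = 0.48; W sinα = 22.6
Σc'Δl = 1.8 kN/m; ΣN' = 268.2 kN/m; ΣW sinα = 66.7 kN/m
Resisting = 1.8 + 268.2·tan20.8° = 1.8 + 101.9 = 103.7 kN/m
FS = 103.7 / 66.7 = 1.555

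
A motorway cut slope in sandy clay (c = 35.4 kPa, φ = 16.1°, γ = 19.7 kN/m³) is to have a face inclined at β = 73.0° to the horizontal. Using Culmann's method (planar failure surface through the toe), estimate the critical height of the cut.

H_c = 14.55 m

Culmann's analysis gives the critical failure plane at α_cr = (β + φ)/2 = (73.0 + 16.1)/2 = 44.5°, and the critical height
H_c = (4c/γ) · sinβ cosφ / [1 − cos(β − φ)]
    = (4·35.4/19.7) · sin73.0°·cos16.1° / [1 − cos(56.9°)]
    = 7.188 · 0.9563·0.9608 / [1 − 0.5461]
    = 7.188 · 0.9188 / 0.4539
    = 14.55 m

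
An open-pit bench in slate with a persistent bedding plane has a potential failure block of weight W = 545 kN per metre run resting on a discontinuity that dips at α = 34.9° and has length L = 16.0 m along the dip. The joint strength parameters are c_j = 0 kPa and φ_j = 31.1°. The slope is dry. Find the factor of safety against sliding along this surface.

FS = 0.86

Resolving the block weight along and normal to the plane and applying the Mohr–Coulomb strength on the joint:
N' = W cosα = 545·cos34.9° = 447.0 kN/m
Driving force T = W sinα = 545·sin34.9° = 311.8 kN/m
Resisting force R = c_j·L + N'·tanφ_j = 0·16.0 + 447.0·tan31.1° = 0.0 + 269.6 = 269.6 kN/m
FS = R / T = 269.6 / 311.8 = 0.865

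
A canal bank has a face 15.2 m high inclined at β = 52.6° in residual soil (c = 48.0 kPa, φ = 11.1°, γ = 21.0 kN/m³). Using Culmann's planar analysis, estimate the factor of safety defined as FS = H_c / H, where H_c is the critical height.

H_c = (4c/γ) · sinβ cosφ / [1 − cos(β − φ)]
    = (4·48.0/21.0) · sin52.6°·cos11.1° / [1 − cos41.5°]
    = 9.143 · 0.7796 / 0.2510 = 28.39 m
FS = H_c / H = 28.39 / 15.2 = 1.868

FS = 1.87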